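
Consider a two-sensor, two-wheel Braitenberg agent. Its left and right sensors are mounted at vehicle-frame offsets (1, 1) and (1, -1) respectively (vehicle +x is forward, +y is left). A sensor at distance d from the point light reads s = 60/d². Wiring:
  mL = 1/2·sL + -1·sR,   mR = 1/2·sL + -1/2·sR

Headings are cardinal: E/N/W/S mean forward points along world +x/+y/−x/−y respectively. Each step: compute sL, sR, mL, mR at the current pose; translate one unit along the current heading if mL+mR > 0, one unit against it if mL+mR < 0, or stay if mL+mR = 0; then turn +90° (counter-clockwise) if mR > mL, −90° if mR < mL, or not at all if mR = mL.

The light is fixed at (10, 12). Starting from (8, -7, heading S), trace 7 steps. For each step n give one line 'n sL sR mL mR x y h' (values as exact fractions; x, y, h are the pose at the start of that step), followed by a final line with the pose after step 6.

n=0: pose=(8,-7,S); sL=60/401, sR=60/409; mL=-11790/164009, mR=240/164009; mL+mR=-11550/164009 → advance -1; mR−mL=30/409 → turn +1·90°
n=1: pose=(8,-6,E); sL=6/29, sR=30/181; mL=-327/5249, mR=108/5249; mL+mR=-219/5249 → advance -1; mR−mL=15/181 → turn +1·90°
n=2: pose=(7,-6,N); sL=12/61, sR=60/293; mL=-1902/17873, mR=-72/17873; mL+mR=-1974/17873 → advance -1; mR−mL=30/293 → turn +1·90°
n=3: pose=(7,-7,W); sL=15/104, sR=3/17; mL=-369/3536, mR=-57/3536; mL+mR=-213/1768 → advance -1; mR−mL=3/34 → turn +1·90°
n=4: pose=(8,-7,S); sL=60/401, sR=60/409; mL=-11790/164009, mR=240/164009; mL+mR=-11550/164009 → advance -1; mR−mL=30/409 → turn +1·90°
n=5: pose=(8,-6,E); sL=6/29, sR=30/181; mL=-327/5249, mR=108/5249; mL+mR=-219/5249 → advance -1; mR−mL=15/181 → turn +1·90°
n=6: pose=(7,-6,N); sL=12/61, sR=60/293; mL=-1902/17873, mR=-72/17873; mL+mR=-1974/17873 → advance -1; mR−mL=30/293 → turn +1·90°

0 60/401 60/409 -11790/164009 240/164009 8 -7 S
1 6/29 30/181 -327/5249 108/5249 8 -6 E
2 12/61 60/293 -1902/17873 -72/17873 7 -6 N
3 15/104 3/17 -369/3536 -57/3536 7 -7 W
4 60/401 60/409 -11790/164009 240/164009 8 -7 S
5 6/29 30/181 -327/5249 108/5249 8 -6 E
6 12/61 60/293 -1902/17873 -72/17873 7 -6 N
final 7 -7 W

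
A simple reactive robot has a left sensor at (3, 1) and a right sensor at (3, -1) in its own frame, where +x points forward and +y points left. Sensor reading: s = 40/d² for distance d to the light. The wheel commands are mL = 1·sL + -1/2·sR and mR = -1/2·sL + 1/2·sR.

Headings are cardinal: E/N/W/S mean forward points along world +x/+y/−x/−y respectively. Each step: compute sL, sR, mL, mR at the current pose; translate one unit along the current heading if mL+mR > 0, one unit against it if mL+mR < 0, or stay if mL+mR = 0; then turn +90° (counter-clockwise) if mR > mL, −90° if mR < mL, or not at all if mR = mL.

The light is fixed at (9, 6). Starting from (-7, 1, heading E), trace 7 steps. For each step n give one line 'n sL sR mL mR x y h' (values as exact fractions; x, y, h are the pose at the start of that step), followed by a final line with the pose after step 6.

n=0: pose=(-7,1,E); sL=8/37, sR=8/41; mL=180/1517, mR=-16/1517; mL+mR=4/37 → advance +1; mR−mL=-196/1517 → turn -1·90°
n=1: pose=(-6,1,S); sL=2/13, sR=1/8; mL=19/208, mR=-3/208; mL+mR=1/13 → advance +1; mR−mL=-11/104 → turn -1·90°
n=2: pose=(-6,0,W); sL=40/373, sR=40/349; mL=6500/130177, mR=480/130177; mL+mR=20/373 → advance +1; mR−mL=-6020/130177 → turn -1·90°
n=3: pose=(-7,0,N); sL=20/149, sR=20/117; mL=850/17433, mR=320/17433; mL+mR=10/149 → advance +1; mR−mL=-530/17433 → turn -1·90°
n=4: pose=(-7,1,E); sL=8/37, sR=8/41; mL=180/1517, mR=-16/1517; mL+mR=4/37 → advance +1; mR−mL=-196/1517 → turn -1·90°
n=5: pose=(-6,1,S); sL=2/13, sR=1/8; mL=19/208, mR=-3/208; mL+mR=1/13 → advance +1; mR−mL=-11/104 → turn -1·90°
n=6: pose=(-6,0,W); sL=40/373, sR=40/349; mL=6500/130177, mR=480/130177; mL+mR=20/373 → advance +1; mR−mL=-6020/130177 → turn -1·90°

0 8/37 8/41 180/1517 -16/1517 -7 1 E
1 2/13 1/8 19/208 -3/208 -6 1 S
2 40/373 40/349 6500/130177 480/130177 -6 0 W
3 20/149 20/117 850/17433 320/17433 -7 0 N
4 8/37 8/41 180/1517 -16/1517 -7 1 E
5 2/13 1/8 19/208 -3/208 -6 1 S
6 40/373 40/349 6500/130177 480/130177 -6 0 W
final -7 0 N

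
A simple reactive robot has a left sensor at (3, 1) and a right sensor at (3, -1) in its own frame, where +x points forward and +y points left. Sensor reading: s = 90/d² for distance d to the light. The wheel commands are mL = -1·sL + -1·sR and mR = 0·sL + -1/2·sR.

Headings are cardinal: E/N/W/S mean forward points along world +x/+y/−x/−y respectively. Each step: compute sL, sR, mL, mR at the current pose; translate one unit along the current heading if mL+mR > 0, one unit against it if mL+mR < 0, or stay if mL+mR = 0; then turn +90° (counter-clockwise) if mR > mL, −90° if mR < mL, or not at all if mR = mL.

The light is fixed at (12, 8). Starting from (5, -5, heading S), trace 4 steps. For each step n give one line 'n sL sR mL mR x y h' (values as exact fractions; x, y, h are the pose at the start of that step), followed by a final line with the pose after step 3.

0 45/146 9/32 -1377/2336 -9/64 5 -5 S
1 90/137 18/37 -5796/5069 -9/37 5 -4 E
2 5/9 9/13 -146/117 -9/26 4 -4 N
3 90/317 18/53 -10476/16801 -9/53 4 -5 W
final 5 -5 S

n=0: pose=(5,-5,S); sL=45/146, sR=9/32; mL=-1377/2336, mR=-9/64; mL+mR=-3411/4672 → advance -1; mR−mL=2097/4672 → turn +1·90°
n=1: pose=(5,-4,E); sL=90/137, sR=18/37; mL=-5796/5069, mR=-9/37; mL+mR=-7029/5069 → advance -1; mR−mL=4563/5069 → turn +1·90°
n=2: pose=(4,-4,N); sL=5/9, sR=9/13; mL=-146/117, mR=-9/26; mL+mR=-373/234 → advance -1; mR−mL=211/234 → turn +1·90°
n=3: pose=(4,-5,W); sL=90/317, sR=18/53; mL=-10476/16801, mR=-9/53; mL+mR=-13329/16801 → advance -1; mR−mL=7623/16801 → turn +1·90°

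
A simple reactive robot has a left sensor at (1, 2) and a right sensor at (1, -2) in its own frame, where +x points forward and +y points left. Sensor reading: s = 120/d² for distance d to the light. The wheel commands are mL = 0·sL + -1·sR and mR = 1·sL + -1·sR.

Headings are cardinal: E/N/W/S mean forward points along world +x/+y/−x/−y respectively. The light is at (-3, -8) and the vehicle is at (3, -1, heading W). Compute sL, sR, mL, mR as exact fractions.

left sensor world pos  = (2, -3); dL² = 50
right sensor world pos = (2, 1); dR² = 106
sL = 120/50 = 12/5
sR = 120/106 = 60/53
mL = 0·sL + -1·sR = -60/53
mR = 1·sL + -1·sR = 336/265

12/5 60/53 -60/53 336/265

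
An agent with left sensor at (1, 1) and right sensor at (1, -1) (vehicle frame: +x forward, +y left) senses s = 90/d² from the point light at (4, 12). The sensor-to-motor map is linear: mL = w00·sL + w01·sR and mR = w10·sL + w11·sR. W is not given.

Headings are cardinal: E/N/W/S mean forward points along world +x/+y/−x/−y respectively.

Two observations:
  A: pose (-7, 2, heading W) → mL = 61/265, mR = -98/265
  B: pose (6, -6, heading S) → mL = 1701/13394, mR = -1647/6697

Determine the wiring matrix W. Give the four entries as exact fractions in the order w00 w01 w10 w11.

-1/2 1 -1/2 -1/2

obs A: pose=(-7,2,W) → sL=18/53, sR=2/5, mL=61/265, mR=-98/265
obs B: pose=(6,-6,S) → sL=9/37, sR=45/181, mL=1701/13394, mR=-1647/6697
sensor matrix S = [[18/53, 2/5], [9/37, 45/181]]; det S = -22824/1774705
solve [mL_A; mL_B] = S·[w00; w01] and [mR_A; mR_B] = S·[w10; w11]:
  w00 = -1/2, w01 = 1, w10 = -1/2, w11 = -1/2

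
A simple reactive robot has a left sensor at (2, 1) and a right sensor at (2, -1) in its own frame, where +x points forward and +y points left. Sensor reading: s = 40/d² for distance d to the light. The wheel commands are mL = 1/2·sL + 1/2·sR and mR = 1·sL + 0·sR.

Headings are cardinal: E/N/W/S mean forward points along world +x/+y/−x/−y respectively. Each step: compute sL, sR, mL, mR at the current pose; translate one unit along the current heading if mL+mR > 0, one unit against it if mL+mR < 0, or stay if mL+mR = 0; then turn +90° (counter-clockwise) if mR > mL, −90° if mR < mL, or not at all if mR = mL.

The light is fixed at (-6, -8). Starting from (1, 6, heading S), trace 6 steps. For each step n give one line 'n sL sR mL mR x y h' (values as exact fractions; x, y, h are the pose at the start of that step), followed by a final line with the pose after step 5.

0 5/26 2/9 97/468 5/26 1 6 S
1 40/169 40/221 600/2873 40/169 1 5 W
2 4/17 20/73 316/1241 4/17 0 5 S
3 40/137 8/37 1288/5069 40/137 0 4 W
4 5/17 10/29 315/986 5/17 -1 4 S
5 40/109 40/153 5240/16677 40/109 -1 3 W
final -2 3 S

n=0: pose=(1,6,S); sL=5/26, sR=2/9; mL=97/468, mR=5/26; mL+mR=187/468 → advance +1; mR−mL=-7/468 → turn -1·90°
n=1: pose=(1,5,W); sL=40/169, sR=40/221; mL=600/2873, mR=40/169; mL+mR=1280/2873 → advance +1; mR−mL=80/2873 → turn +1·90°
n=2: pose=(0,5,S); sL=4/17, sR=20/73; mL=316/1241, mR=4/17; mL+mR=608/1241 → advance +1; mR−mL=-24/1241 → turn -1·90°
n=3: pose=(0,4,W); sL=40/137, sR=8/37; mL=1288/5069, mR=40/137; mL+mR=2768/5069 → advance +1; mR−mL=192/5069 → turn +1·90°
n=4: pose=(-1,4,S); sL=5/17, sR=10/29; mL=315/986, mR=5/17; mL+mR=605/986 → advance +1; mR−mL=-25/986 → turn -1·90°
n=5: pose=(-1,3,W); sL=40/109, sR=40/153; mL=5240/16677, mR=40/109; mL+mR=11360/16677 → advance +1; mR−mL=880/16677 → turn +1·90°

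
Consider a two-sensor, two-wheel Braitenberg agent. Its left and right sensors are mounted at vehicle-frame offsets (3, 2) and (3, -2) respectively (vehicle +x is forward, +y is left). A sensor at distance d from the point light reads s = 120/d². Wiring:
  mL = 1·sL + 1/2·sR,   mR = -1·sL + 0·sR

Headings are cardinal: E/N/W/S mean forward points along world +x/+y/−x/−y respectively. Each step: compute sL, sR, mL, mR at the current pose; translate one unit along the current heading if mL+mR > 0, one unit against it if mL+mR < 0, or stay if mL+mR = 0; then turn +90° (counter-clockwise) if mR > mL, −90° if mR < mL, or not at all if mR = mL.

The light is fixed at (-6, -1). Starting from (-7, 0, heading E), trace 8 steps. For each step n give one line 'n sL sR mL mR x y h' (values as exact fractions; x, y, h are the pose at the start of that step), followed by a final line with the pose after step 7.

n=0: pose=(-7,0,E); sL=120/13, sR=24; mL=276/13, mR=-120/13; mL+mR=12 → advance +1; mR−mL=-396/13 → turn -1·90°
n=1: pose=(-6,0,S); sL=15, sR=15; mL=45/2, mR=-15; mL+mR=15/2 → advance +1; mR−mL=-75/2 → turn -1·90°
n=2: pose=(-6,-1,W); sL=120/13, sR=120/13; mL=180/13, mR=-120/13; mL+mR=60/13 → advance +1; mR−mL=-300/13 → turn -1·90°
n=3: pose=(-7,-1,N); sL=20/3, sR=12; mL=38/3, mR=-20/3; mL+mR=6 → advance +1; mR−mL=-58/3 → turn -1·90°
n=4: pose=(-7,0,E); sL=120/13, sR=24; mL=276/13, mR=-120/13; mL+mR=12 → advance +1; mR−mL=-396/13 → turn -1·90°
n=5: pose=(-6,0,S); sL=15, sR=15; mL=45/2, mR=-15; mL+mR=15/2 → advance +1; mR−mL=-75/2 → turn -1·90°
n=6: pose=(-6,-1,W); sL=120/13, sR=120/13; mL=180/13, mR=-120/13; mL+mR=60/13 → advance +1; mR−mL=-300/13 → turn -1·90°
n=7: pose=(-7,-1,N); sL=20/3, sR=12; mL=38/3, mR=-20/3; mL+mR=6 → advance +1; mR−mL=-58/3 → turn -1·90°

0 120/13 24 276/13 -120/13 -7 0 E
1 15 15 45/2 -15 -6 0 S
2 120/13 120/13 180/13 -120/13 -6 -1 W
3 20/3 12 38/3 -20/3 -7 -1 N
4 120/13 24 276/13 -120/13 -7 0 E
5 15 15 45/2 -15 -6 0 S
6 120/13 120/13 180/13 -120/13 -6 -1 W
7 20/3 12 38/3 -20/3 -7 -1 N
final -7 0 E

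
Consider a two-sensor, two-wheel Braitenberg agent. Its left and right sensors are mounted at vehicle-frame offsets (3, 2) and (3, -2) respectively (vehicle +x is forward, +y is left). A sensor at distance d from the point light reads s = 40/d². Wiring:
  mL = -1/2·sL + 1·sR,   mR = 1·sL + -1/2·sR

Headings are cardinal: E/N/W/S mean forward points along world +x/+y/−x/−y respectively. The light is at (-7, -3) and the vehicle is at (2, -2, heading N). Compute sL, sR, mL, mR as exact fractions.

8/13 40/137 -28/1781 836/1781

left sensor world pos  = (0, 1); dL² = 65
right sensor world pos = (4, 1); dR² = 137
sL = 40/65 = 8/13
sR = 40/137 = 40/137
mL = -1/2·sL + 1·sR = -28/1781
mR = 1·sL + -1/2·sR = 836/1781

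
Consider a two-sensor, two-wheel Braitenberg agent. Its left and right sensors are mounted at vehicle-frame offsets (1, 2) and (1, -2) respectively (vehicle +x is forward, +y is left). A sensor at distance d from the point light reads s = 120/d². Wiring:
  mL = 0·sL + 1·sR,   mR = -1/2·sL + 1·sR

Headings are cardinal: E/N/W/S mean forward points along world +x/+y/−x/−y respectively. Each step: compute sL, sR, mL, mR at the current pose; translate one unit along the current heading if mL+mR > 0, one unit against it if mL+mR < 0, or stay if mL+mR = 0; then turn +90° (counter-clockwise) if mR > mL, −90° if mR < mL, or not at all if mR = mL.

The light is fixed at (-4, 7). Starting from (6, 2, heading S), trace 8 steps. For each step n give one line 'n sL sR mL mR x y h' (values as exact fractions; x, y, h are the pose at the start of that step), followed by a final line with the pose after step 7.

n=0: pose=(6,2,S); sL=2/3, sR=6/5; mL=6/5, mR=13/15; mL+mR=31/15 → advance +1; mR−mL=-1/3 → turn -1·90°
n=1: pose=(6,1,W); sL=24/29, sR=120/97; mL=120/97, mR=2316/2813; mL+mR=5796/2813 → advance +1; mR−mL=-12/29 → turn -1·90°
n=2: pose=(5,1,N); sL=60/37, sR=60/73; mL=60/73, mR=30/2701; mL+mR=2250/2701 → advance +1; mR−mL=-30/37 → turn -1·90°
n=3: pose=(5,2,E); sL=120/109, sR=120/149; mL=120/149, mR=4140/16241; mL+mR=17220/16241 → advance +1; mR−mL=-60/109 → turn -1·90°
n=4: pose=(6,2,S); sL=2/3, sR=6/5; mL=6/5, mR=13/15; mL+mR=31/15 → advance +1; mR−mL=-1/3 → turn -1·90°
n=5: pose=(6,1,W); sL=24/29, sR=120/97; mL=120/97, mR=2316/2813; mL+mR=5796/2813 → advance +1; mR−mL=-12/29 → turn -1·90°
n=6: pose=(5,1,N); sL=60/37, sR=60/73; mL=60/73, mR=30/2701; mL+mR=2250/2701 → advance +1; mR−mL=-30/37 → turn -1·90°
n=7: pose=(5,2,E); sL=120/109, sR=120/149; mL=120/149, mR=4140/16241; mL+mR=17220/16241 → advance +1; mR−mL=-60/109 → turn -1·90°

0 2/3 6/5 6/5 13/15 6 2 S
1 24/29 120/97 120/97 2316/2813 6 1 W
2 60/37 60/73 60/73 30/2701 5 1 N
3 120/109 120/149 120/149 4140/16241 5 2 E
4 2/3 6/5 6/5 13/15 6 2 S
5 24/29 120/97 120/97 2316/2813 6 1 W
6 60/37 60/73 60/73 30/2701 5 1 N
7 120/109 120/149 120/149 4140/16241 5 2 E
final 6 2 S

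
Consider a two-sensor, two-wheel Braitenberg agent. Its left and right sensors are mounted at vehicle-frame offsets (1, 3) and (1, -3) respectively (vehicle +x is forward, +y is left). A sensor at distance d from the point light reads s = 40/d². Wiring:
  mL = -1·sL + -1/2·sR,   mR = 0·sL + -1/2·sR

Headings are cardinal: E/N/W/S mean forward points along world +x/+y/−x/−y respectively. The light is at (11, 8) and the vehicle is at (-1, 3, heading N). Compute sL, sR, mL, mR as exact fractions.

left sensor world pos  = (-4, 4); dL² = 241
right sensor world pos = (2, 4); dR² = 97
sL = 40/241 = 40/241
sR = 40/97 = 40/97
mL = -1·sL + -1/2·sR = -8700/23377
mR = 0·sL + -1/2·sR = -20/97

40/241 40/97 -8700/23377 -20/97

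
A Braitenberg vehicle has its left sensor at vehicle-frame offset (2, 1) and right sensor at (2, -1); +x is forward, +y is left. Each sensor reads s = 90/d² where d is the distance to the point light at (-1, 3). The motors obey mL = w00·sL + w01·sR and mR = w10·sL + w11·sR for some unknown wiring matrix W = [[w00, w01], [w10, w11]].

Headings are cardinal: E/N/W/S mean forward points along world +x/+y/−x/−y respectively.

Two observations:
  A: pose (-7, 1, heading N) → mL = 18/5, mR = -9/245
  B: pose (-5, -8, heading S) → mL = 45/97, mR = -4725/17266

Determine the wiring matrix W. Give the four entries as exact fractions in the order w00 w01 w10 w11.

obs A: pose=(-7,1,N) → sL=90/49, sR=18/5, mL=18/5, mR=-9/245
obs B: pose=(-5,-8,S) → sL=45/89, sR=45/97, mL=45/97, mR=-4725/17266
sensor matrix S = [[90/49, 18/5], [45/89, 45/97]]; det S = -409536/423017
solve [mL_A; mL_B] = S·[w00; w01] and [mR_A; mR_B] = S·[w10; w11]:
  w00 = 0, w01 = 1, w10 = -1, w11 = 1/2

0 1 -1 1/2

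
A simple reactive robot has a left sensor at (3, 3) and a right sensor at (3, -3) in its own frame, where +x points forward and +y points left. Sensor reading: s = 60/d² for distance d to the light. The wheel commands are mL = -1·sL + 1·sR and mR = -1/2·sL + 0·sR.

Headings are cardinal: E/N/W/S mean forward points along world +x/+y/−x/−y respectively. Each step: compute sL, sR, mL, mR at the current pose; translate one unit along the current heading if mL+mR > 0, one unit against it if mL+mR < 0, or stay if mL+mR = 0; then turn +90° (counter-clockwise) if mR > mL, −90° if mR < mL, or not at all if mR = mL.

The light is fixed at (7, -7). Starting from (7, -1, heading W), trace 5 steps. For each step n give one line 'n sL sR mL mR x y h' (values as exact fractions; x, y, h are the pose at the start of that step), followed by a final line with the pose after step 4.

0 10/3 2/3 -8/3 -5/3 7 -1 W
1 12/5 60/13 144/65 -6/5 8 -1 S
2 15/2 15/17 -225/34 -15/4 8 -2 W
3 60/29 12 288/29 -30/29 9 -2 S
4 30 6/5 -144/5 -15 9 -3 W
final 10 -3 S

n=0: pose=(7,-1,W); sL=10/3, sR=2/3; mL=-8/3, mR=-5/3; mL+mR=-13/3 → advance -1; mR−mL=1 → turn +1·90°
n=1: pose=(8,-1,S); sL=12/5, sR=60/13; mL=144/65, mR=-6/5; mL+mR=66/65 → advance +1; mR−mL=-222/65 → turn -1·90°
n=2: pose=(8,-2,W); sL=15/2, sR=15/17; mL=-225/34, mR=-15/4; mL+mR=-705/68 → advance -1; mR−mL=195/68 → turn +1·90°
n=3: pose=(9,-2,S); sL=60/29, sR=12; mL=288/29, mR=-30/29; mL+mR=258/29 → advance +1; mR−mL=-318/29 → turn -1·90°
n=4: pose=(9,-3,W); sL=30, sR=6/5; mL=-144/5, mR=-15; mL+mR=-219/5 → advance -1; mR−mL=69/5 → turn +1·90°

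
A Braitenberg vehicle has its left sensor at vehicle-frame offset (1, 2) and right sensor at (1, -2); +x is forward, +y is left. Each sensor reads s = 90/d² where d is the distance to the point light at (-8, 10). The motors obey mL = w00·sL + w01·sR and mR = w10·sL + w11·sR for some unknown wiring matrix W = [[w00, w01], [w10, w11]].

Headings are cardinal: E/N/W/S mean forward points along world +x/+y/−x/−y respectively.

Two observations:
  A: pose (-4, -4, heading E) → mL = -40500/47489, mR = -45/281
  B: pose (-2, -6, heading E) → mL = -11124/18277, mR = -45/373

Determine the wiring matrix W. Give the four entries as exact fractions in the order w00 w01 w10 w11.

-1 -1 0 -1/2

obs A: pose=(-4,-4,E) → sL=90/169, sR=90/281, mL=-40500/47489, mR=-45/281
obs B: pose=(-2,-6,E) → sL=18/49, sR=90/373, mL=-11124/18277, mR=-45/373
sensor matrix S = [[90/169, 90/281], [18/49, 90/373]]; det S = 9408960/867956453
solve [mL_A; mL_B] = S·[w00; w01] and [mR_A; mR_B] = S·[w10; w11]:
  w00 = -1, w01 = -1, w10 = 0, w11 = -1/2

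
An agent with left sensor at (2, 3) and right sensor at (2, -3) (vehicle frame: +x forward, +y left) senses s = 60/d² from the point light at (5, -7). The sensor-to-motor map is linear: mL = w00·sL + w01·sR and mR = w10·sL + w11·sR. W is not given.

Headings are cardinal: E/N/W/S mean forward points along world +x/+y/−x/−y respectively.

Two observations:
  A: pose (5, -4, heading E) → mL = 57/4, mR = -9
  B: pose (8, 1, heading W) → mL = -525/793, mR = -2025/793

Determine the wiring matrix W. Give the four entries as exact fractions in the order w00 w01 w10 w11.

obs A: pose=(5,-4,E) → sL=3/2, sR=15, mL=57/4, mR=-9
obs B: pose=(8,1,W) → sL=30/13, sR=30/61, mL=-525/793, mR=-2025/793
sensor matrix S = [[3/2, 15], [30/13, 30/61]]; det S = -26865/793
solve [mL_A; mL_B] = S·[w00; w01] and [mR_A; mR_B] = S·[w10; w11]:
  w00 = -1/2, w01 = 1, w10 = -1, w11 = -1/2

-1/2 1 -1 -1/2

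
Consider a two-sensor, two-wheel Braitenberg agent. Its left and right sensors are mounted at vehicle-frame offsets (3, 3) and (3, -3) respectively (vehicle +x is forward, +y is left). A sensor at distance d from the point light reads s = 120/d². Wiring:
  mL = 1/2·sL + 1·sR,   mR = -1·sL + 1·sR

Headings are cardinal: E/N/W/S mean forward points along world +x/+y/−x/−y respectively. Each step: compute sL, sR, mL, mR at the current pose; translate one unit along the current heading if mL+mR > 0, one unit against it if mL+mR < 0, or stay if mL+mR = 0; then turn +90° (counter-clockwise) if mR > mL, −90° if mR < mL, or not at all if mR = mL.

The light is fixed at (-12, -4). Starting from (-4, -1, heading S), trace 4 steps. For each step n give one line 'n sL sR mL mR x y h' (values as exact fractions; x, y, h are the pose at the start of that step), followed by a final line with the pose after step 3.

0 120/121 24/5 3204/605 2304/605 -4 -1 S
1 60/13 12/5 306/65 -144/65 -4 -2 W
2 120/41 24/25 2484/1025 -2016/1025 -5 -2 N
3 15/17 6/5 279/170 27/85 -5 -1 E
final -4 -1 S

n=0: pose=(-4,-1,S); sL=120/121, sR=24/5; mL=3204/605, mR=2304/605; mL+mR=5508/605 → advance +1; mR−mL=-180/121 → turn -1·90°
n=1: pose=(-4,-2,W); sL=60/13, sR=12/5; mL=306/65, mR=-144/65; mL+mR=162/65 → advance +1; mR−mL=-90/13 → turn -1·90°
n=2: pose=(-5,-2,N); sL=120/41, sR=24/25; mL=2484/1025, mR=-2016/1025; mL+mR=468/1025 → advance +1; mR−mL=-180/41 → turn -1·90°
n=3: pose=(-5,-1,E); sL=15/17, sR=6/5; mL=279/170, mR=27/85; mL+mR=333/170 → advance +1; mR−mL=-45/34 → turn -1·90°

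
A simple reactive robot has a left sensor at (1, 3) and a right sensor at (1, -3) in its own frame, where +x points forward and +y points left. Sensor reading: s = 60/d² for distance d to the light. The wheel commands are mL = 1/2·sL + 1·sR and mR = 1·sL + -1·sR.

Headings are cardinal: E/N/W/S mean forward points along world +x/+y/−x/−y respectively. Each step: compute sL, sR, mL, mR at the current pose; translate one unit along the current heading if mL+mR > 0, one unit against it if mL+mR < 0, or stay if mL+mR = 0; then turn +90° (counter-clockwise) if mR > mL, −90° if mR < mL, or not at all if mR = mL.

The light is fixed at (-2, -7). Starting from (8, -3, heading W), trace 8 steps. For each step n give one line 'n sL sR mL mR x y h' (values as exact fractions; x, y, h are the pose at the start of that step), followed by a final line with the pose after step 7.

n=0: pose=(8,-3,W); sL=30/41, sR=6/13; mL=441/533, mR=144/533; mL+mR=45/41 → advance +1; mR−mL=-297/533 → turn -1·90°
n=1: pose=(7,-3,N); sL=60/61, sR=60/169; mL=8730/10309, mR=6480/10309; mL+mR=90/61 → advance +1; mR−mL=-2250/10309 → turn -1·90°
n=2: pose=(7,-2,E); sL=15/41, sR=15/26; mL=405/533, mR=-225/1066; mL+mR=45/82 → advance +1; mR−mL=-1035/1066 → turn -1·90°
n=3: pose=(8,-2,S); sL=12/37, sR=12/13; mL=522/481, mR=-288/481; mL+mR=18/37 → advance +1; mR−mL=-810/481 → turn -1·90°
n=4: pose=(8,-3,W); sL=30/41, sR=6/13; mL=441/533, mR=144/533; mL+mR=45/41 → advance +1; mR−mL=-297/533 → turn -1·90°
n=5: pose=(7,-3,N); sL=60/61, sR=60/169; mL=8730/10309, mR=6480/10309; mL+mR=90/61 → advance +1; mR−mL=-2250/10309 → turn -1·90°
n=6: pose=(7,-2,E); sL=15/41, sR=15/26; mL=405/533, mR=-225/1066; mL+mR=45/82 → advance +1; mR−mL=-1035/1066 → turn -1·90°
n=7: pose=(8,-2,S); sL=12/37, sR=12/13; mL=522/481, mR=-288/481; mL+mR=18/37 → advance +1; mR−mL=-810/481 → turn -1·90°

0 30/41 6/13 441/533 144/533 8 -3 W
1 60/61 60/169 8730/10309 6480/10309 7 -3 N
2 15/41 15/26 405/533 -225/1066 7 -2 E
3 12/37 12/13 522/481 -288/481 8 -2 S
4 30/41 6/13 441/533 144/533 8 -3 W
5 60/61 60/169 8730/10309 6480/10309 7 -3 N
6 15/41 15/26 405/533 -225/1066 7 -2 E
7 12/37 12/13 522/481 -288/481 8 -2 S
final 8 -3 W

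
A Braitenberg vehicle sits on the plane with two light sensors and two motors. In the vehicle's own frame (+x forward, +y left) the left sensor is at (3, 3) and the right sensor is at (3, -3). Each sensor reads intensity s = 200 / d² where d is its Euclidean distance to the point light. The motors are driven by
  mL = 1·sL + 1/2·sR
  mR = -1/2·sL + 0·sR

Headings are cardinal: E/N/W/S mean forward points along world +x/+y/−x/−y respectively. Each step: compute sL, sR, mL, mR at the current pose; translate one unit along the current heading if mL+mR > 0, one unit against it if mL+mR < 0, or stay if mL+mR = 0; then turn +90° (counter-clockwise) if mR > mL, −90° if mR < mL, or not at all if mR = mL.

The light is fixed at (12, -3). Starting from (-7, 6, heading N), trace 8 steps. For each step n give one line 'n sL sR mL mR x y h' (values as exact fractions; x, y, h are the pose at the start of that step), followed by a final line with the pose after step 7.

n=0: pose=(-7,6,N); sL=50/157, sR=1/2; mL=357/628, mR=-25/157; mL+mR=257/628 → advance +1; mR−mL=-457/628 → turn -1·90°
n=1: pose=(-7,7,E); sL=8/17, sR=40/61; mL=828/1037, mR=-4/17; mL+mR=584/1037 → advance +1; mR−mL=-1072/1037 → turn -1·90°
n=2: pose=(-6,7,S); sL=100/137, sR=20/49; mL=6270/6713, mR=-50/137; mL+mR=3820/6713 → advance +1; mR−mL=-8720/6713 → turn -1·90°
n=3: pose=(-6,6,W); sL=200/477, sR=40/117; mL=1220/2067, mR=-100/477; mL+mR=2360/6201 → advance +1; mR−mL=-4960/6201 → turn -1·90°
n=4: pose=(-7,6,N); sL=50/157, sR=1/2; mL=357/628, mR=-25/157; mL+mR=257/628 → advance +1; mR−mL=-457/628 → turn -1·90°
n=5: pose=(-7,7,E); sL=8/17, sR=40/61; mL=828/1037, mR=-4/17; mL+mR=584/1037 → advance +1; mR−mL=-1072/1037 → turn -1·90°
n=6: pose=(-6,7,S); sL=100/137, sR=20/49; mL=6270/6713, mR=-50/137; mL+mR=3820/6713 → advance +1; mR−mL=-8720/6713 → turn -1·90°
n=7: pose=(-6,6,W); sL=200/477, sR=40/117; mL=1220/2067, mR=-100/477; mL+mR=2360/6201 → advance +1; mR−mL=-4960/6201 → turn -1·90°

0 50/157 1/2 357/628 -25/157 -7 6 N
1 8/17 40/61 828/1037 -4/17 -7 7 E
2 100/137 20/49 6270/6713 -50/137 -6 7 S
3 200/477 40/117 1220/2067 -100/477 -6 6 W
4 50/157 1/2 357/628 -25/157 -7 6 N
5 8/17 40/61 828/1037 -4/17 -7 7 E
6 100/137 20/49 6270/6713 -50/137 -6 7 S
7 200/477 40/117 1220/2067 -100/477 -6 6 W
final -7 6 N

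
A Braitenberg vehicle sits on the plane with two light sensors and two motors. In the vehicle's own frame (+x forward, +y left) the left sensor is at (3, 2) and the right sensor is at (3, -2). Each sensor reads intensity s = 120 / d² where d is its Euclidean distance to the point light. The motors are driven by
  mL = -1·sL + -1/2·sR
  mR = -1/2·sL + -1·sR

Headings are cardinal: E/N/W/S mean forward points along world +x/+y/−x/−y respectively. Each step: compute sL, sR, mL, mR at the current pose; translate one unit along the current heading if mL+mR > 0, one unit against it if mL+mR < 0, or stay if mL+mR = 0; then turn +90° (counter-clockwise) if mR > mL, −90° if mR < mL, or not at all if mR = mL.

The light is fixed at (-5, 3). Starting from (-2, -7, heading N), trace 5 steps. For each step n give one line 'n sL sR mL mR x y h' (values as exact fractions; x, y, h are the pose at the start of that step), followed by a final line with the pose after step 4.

n=0: pose=(-2,-7,N); sL=12/5, sR=60/37; mL=-594/185, mR=-522/185; mL+mR=-1116/185 → advance -1; mR−mL=72/185 → turn +1·90°
n=1: pose=(-2,-8,W); sL=120/169, sR=40/27; mL=-6620/4563, mR=-8380/4563; mL+mR=-5000/1521 → advance -1; mR−mL=-1760/4563 → turn -1·90°
n=2: pose=(-1,-8,N); sL=30/17, sR=6/5; mL=-201/85, mR=-177/85; mL+mR=-378/85 → advance -1; mR−mL=24/85 → turn +1·90°
n=3: pose=(-1,-9,W); sL=120/197, sR=120/101; mL=-23940/19897, mR=-29700/19897; mL+mR=-53640/19897 → advance -1; mR−mL=-5760/19897 → turn -1·90°
n=4: pose=(0,-9,N); sL=4/3, sR=12/13; mL=-70/39, mR=-62/39; mL+mR=-44/13 → advance -1; mR−mL=8/39 → turn +1·90°

0 12/5 60/37 -594/185 -522/185 -2 -7 N
1 120/169 40/27 -6620/4563 -8380/4563 -2 -8 W
2 30/17 6/5 -201/85 -177/85 -1 -8 N
3 120/197 120/101 -23940/19897 -29700/19897 -1 -9 W
4 4/3 12/13 -70/39 -62/39 0 -9 N
final 0 -10 W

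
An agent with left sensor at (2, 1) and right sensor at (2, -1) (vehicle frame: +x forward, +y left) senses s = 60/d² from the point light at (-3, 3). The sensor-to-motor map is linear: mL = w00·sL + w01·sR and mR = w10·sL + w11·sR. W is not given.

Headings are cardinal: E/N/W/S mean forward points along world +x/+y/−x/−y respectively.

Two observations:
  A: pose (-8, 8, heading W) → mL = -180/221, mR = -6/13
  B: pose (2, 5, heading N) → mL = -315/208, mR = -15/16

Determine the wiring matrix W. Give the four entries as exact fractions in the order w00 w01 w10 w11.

-1/2 -1/2 -1/2 0

obs A: pose=(-8,8,W) → sL=12/13, sR=12/17, mL=-180/221, mR=-6/13
obs B: pose=(2,5,N) → sL=15/8, sR=15/13, mL=-315/208, mR=-15/16
sensor matrix S = [[12/13, 12/17], [15/8, 15/13]]; det S = -1485/5746
solve [mL_A; mL_B] = S·[w00; w01] and [mR_A; mR_B] = S·[w10; w11]:
  w00 = -1/2, w01 = -1/2, w10 = -1/2, w11 = 0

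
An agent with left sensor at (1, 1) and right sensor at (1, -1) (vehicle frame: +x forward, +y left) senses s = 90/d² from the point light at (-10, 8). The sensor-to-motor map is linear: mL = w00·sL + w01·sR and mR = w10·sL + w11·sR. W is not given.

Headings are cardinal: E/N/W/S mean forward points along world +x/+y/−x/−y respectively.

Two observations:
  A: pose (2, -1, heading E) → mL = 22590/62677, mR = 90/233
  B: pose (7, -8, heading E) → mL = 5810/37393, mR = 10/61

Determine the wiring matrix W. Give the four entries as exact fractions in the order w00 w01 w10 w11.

obs A: pose=(2,-1,E) → sL=90/233, sR=90/269, mL=22590/62677, mR=90/233
obs B: pose=(7,-8,E) → sL=10/61, sR=90/613, mL=5810/37393, mR=10/61
sensor matrix S = [[90/233, 90/269], [10/61, 90/613]]; det S = 4366800/2343681061
solve [mL_A; mL_B] = S·[w00; w01] and [mR_A; mR_B] = S·[w10; w11]:
  w00 = 1/2, w01 = 1/2, w10 = 1, w11 = 0

1/2 1/2 1 0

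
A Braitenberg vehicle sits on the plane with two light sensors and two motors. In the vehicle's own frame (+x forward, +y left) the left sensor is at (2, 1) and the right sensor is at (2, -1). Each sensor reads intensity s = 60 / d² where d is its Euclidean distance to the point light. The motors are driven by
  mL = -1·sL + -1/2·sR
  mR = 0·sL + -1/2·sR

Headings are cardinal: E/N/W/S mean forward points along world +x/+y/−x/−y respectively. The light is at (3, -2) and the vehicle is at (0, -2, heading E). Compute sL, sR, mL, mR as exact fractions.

30 30 -45 -15

left sensor world pos  = (2, -1); dL² = 2
right sensor world pos = (2, -3); dR² = 2
sL = 60/2 = 30
sR = 60/2 = 30
mL = -1·sL + -1/2·sR = -45
mR = 0·sL + -1/2·sR = -15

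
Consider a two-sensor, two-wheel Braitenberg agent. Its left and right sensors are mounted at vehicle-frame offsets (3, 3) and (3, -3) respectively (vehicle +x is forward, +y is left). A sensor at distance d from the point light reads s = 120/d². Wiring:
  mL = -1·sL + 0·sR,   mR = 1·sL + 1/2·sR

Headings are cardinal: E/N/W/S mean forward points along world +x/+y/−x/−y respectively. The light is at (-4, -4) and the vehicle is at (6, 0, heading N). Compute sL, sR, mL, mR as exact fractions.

60/49 60/109 -60/49 8010/5341

left sensor world pos  = (3, 3); dL² = 98
right sensor world pos = (9, 3); dR² = 218
sL = 120/98 = 60/49
sR = 120/218 = 60/109
mL = -1·sL + 0·sR = -60/49
mR = 1·sL + 1/2·sR = 8010/5341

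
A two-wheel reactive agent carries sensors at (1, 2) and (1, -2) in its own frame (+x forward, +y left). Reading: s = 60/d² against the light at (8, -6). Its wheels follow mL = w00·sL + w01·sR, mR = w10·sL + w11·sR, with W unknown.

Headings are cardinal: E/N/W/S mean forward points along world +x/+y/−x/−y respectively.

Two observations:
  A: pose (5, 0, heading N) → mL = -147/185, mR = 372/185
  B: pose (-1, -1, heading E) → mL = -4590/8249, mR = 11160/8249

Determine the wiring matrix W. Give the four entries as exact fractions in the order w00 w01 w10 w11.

1/2 -1 1 1

obs A: pose=(5,0,N) → sL=30/37, sR=6/5, mL=-147/185, mR=372/185
obs B: pose=(-1,-1,E) → sL=60/113, sR=60/73, mL=-4590/8249, mR=11160/8249
sensor matrix S = [[30/37, 6/5], [60/113, 60/73]]; det S = 8928/305213
solve [mL_A; mL_B] = S·[w00; w01] and [mR_A; mR_B] = S·[w10; w11]:
  w00 = 1/2, w01 = -1, w10 = 1, w11 = 1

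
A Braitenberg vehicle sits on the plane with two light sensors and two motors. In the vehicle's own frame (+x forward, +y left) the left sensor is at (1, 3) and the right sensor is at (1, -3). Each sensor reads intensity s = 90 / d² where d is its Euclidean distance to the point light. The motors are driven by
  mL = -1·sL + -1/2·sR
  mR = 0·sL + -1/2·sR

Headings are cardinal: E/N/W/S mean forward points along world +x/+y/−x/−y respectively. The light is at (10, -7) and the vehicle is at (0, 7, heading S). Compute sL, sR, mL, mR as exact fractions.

45/109 45/169 -20115/36842 -45/338

left sensor world pos  = (3, 6); dL² = 218
right sensor world pos = (-3, 6); dR² = 338
sL = 90/218 = 45/109
sR = 90/338 = 45/169
mL = -1·sL + -1/2·sR = -20115/36842
mR = 0·sL + -1/2·sR = -45/338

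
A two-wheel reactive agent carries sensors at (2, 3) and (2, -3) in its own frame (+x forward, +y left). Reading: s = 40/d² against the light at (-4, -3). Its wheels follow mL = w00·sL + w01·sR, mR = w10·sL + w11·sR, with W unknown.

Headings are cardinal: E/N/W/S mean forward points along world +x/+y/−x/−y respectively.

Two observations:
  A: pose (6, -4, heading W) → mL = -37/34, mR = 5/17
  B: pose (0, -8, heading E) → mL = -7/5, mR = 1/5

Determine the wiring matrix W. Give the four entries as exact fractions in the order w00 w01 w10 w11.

-1 -1 0 1/2

obs A: pose=(6,-4,W) → sL=1/2, sR=10/17, mL=-37/34, mR=5/17
obs B: pose=(0,-8,E) → sL=1, sR=2/5, mL=-7/5, mR=1/5
sensor matrix S = [[1/2, 10/17], [1, 2/5]]; det S = -33/85
solve [mL_A; mL_B] = S·[w00; w01] and [mR_A; mR_B] = S·[w10; w11]:
  w00 = -1, w01 = -1, w10 = 0, w11 = 1/2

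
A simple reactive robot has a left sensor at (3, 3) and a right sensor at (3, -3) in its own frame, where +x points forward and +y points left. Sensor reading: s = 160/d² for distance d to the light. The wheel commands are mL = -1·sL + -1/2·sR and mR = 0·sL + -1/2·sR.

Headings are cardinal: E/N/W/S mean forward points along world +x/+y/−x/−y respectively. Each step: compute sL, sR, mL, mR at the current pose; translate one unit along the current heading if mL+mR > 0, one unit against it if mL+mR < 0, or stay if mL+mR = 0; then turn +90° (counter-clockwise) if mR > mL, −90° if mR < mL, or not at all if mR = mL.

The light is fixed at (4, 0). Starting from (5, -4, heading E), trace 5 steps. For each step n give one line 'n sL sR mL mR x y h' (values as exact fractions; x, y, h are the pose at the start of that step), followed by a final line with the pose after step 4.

n=0: pose=(5,-4,E); sL=160/17, sR=32/13; mL=-2352/221, mR=-16/13; mL+mR=-2624/221 → advance -1; mR−mL=160/17 → turn +1·90°
n=1: pose=(4,-4,N); sL=16, sR=16; mL=-24, mR=-8; mL+mR=-32 → advance -1; mR−mL=16 → turn +1·90°
n=2: pose=(4,-5,W); sL=160/73, sR=160/13; mL=-7920/949, mR=-80/13; mL+mR=-13760/949 → advance -1; mR−mL=160/73 → turn +1·90°
n=3: pose=(5,-5,S); sL=2, sR=40/17; mL=-54/17, mR=-20/17; mL+mR=-74/17 → advance -1; mR−mL=2 → turn +1·90°
n=4: pose=(5,-4,E); sL=160/17, sR=32/13; mL=-2352/221, mR=-16/13; mL+mR=-2624/221 → advance -1; mR−mL=160/17 → turn +1·90°

0 160/17 32/13 -2352/221 -16/13 5 -4 E
1 16 16 -24 -8 4 -4 N
2 160/73 160/13 -7920/949 -80/13 4 -5 W
3 2 40/17 -54/17 -20/17 5 -5 S
4 160/17 32/13 -2352/221 -16/13 5 -4 E
final 4 -4 N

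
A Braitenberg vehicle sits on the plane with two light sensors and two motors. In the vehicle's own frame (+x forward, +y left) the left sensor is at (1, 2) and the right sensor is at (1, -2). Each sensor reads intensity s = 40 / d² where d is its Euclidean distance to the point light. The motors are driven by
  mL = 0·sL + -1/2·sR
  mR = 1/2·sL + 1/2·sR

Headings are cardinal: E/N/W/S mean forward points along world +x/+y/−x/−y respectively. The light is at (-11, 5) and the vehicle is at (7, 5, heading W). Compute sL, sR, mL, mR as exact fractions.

40/293 40/293 -20/293 40/293

left sensor world pos  = (6, 3); dL² = 293
right sensor world pos = (6, 7); dR² = 293
sL = 40/293 = 40/293
sR = 40/293 = 40/293
mL = 0·sL + -1/2·sR = -20/293
mR = 1/2·sL + 1/2·sR = 40/293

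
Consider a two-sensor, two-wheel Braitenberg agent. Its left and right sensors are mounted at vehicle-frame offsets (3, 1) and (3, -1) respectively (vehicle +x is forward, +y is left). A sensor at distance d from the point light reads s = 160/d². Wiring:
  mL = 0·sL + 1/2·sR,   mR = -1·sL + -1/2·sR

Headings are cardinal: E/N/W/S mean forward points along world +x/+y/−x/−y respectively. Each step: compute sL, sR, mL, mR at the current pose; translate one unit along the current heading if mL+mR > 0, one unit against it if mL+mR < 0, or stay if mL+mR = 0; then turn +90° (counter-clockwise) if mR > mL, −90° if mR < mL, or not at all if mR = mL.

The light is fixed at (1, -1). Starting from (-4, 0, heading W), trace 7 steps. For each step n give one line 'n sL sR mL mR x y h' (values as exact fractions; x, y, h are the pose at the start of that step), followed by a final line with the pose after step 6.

0 5/2 40/17 20/17 -125/34 -4 0 W
1 160/41 32/5 16/5 -1456/205 -3 0 N
2 80 80 40 -120 -3 -1 E
3 32/5 32/9 16/9 -368/45 -4 -1 S
4 5/2 40/17 20/17 -125/34 -4 0 W
5 160/41 32/5 16/5 -1456/205 -3 0 N
6 80 80 40 -120 -3 -1 E
final -4 -1 S

n=0: pose=(-4,0,W); sL=5/2, sR=40/17; mL=20/17, mR=-125/34; mL+mR=-5/2 → advance -1; mR−mL=-165/34 → turn -1·90°
n=1: pose=(-3,0,N); sL=160/41, sR=32/5; mL=16/5, mR=-1456/205; mL+mR=-160/41 → advance -1; mR−mL=-2112/205 → turn -1·90°
n=2: pose=(-3,-1,E); sL=80, sR=80; mL=40, mR=-120; mL+mR=-80 → advance -1; mR−mL=-160 → turn -1·90°
n=3: pose=(-4,-1,S); sL=32/5, sR=32/9; mL=16/9, mR=-368/45; mL+mR=-32/5 → advance -1; mR−mL=-448/45 → turn -1·90°
n=4: pose=(-4,0,W); sL=5/2, sR=40/17; mL=20/17, mR=-125/34; mL+mR=-5/2 → advance -1; mR−mL=-165/34 → turn -1·90°
n=5: pose=(-3,0,N); sL=160/41, sR=32/5; mL=16/5, mR=-1456/205; mL+mR=-160/41 → advance -1; mR−mL=-2112/205 → turn -1·90°
n=6: pose=(-3,-1,E); sL=80, sR=80; mL=40, mR=-120; mL+mR=-80 → advance -1; mR−mL=-160 → turn -1·90°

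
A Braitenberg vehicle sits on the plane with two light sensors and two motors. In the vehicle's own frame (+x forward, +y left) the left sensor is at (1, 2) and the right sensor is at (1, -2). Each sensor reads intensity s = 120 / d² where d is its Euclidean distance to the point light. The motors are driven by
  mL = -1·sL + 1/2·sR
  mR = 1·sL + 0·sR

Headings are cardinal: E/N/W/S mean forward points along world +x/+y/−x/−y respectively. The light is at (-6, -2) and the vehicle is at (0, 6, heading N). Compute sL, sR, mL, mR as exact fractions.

left sensor world pos  = (-2, 7); dL² = 97
right sensor world pos = (2, 7); dR² = 145
sL = 120/97 = 120/97
sR = 120/145 = 24/29
mL = -1·sL + 1/2·sR = -2316/2813
mR = 1·sL + 0·sR = 120/97

120/97 24/29 -2316/2813 120/97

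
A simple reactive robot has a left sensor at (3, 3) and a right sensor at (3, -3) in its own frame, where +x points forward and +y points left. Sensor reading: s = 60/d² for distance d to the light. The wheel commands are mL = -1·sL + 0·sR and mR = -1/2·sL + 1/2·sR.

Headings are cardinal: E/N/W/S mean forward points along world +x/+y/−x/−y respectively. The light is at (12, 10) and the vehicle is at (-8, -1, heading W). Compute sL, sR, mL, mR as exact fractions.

left sensor world pos  = (-11, -4); dL² = 725
right sensor world pos = (-11, 2); dR² = 593
sL = 60/725 = 12/145
sR = 60/593 = 60/593
mL = -1·sL + 0·sR = -12/145
mR = -1/2·sL + 1/2·sR = 792/85985

12/145 60/593 -12/145 792/85985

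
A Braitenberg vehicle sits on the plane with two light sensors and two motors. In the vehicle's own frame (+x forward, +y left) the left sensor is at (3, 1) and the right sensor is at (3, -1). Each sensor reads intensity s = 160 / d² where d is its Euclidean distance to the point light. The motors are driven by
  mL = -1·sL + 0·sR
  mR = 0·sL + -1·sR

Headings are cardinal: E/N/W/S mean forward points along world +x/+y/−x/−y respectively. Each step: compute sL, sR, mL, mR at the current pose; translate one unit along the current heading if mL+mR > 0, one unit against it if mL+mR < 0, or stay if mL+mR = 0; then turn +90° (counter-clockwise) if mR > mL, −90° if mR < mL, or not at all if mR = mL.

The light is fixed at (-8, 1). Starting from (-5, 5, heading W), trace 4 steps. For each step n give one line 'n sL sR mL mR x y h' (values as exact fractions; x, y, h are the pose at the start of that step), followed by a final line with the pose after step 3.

0 160/9 32/5 -160/9 -32/5 -5 5 W
1 80/13 16 -80/13 -16 -4 5 S
2 160/17 160/37 -160/17 -160/37 -4 6 W
3 4 8 -4 -8 -3 6 S
final -3 7 W

n=0: pose=(-5,5,W); sL=160/9, sR=32/5; mL=-160/9, mR=-32/5; mL+mR=-1088/45 → advance -1; mR−mL=512/45 → turn +1·90°
n=1: pose=(-4,5,S); sL=80/13, sR=16; mL=-80/13, mR=-16; mL+mR=-288/13 → advance -1; mR−mL=-128/13 → turn -1·90°
n=2: pose=(-4,6,W); sL=160/17, sR=160/37; mL=-160/17, mR=-160/37; mL+mR=-8640/629 → advance -1; mR−mL=3200/629 → turn +1·90°
n=3: pose=(-3,6,S); sL=4, sR=8; mL=-4, mR=-8; mL+mR=-12 → advance -1; mR−mL=-4 → turn -1·90°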